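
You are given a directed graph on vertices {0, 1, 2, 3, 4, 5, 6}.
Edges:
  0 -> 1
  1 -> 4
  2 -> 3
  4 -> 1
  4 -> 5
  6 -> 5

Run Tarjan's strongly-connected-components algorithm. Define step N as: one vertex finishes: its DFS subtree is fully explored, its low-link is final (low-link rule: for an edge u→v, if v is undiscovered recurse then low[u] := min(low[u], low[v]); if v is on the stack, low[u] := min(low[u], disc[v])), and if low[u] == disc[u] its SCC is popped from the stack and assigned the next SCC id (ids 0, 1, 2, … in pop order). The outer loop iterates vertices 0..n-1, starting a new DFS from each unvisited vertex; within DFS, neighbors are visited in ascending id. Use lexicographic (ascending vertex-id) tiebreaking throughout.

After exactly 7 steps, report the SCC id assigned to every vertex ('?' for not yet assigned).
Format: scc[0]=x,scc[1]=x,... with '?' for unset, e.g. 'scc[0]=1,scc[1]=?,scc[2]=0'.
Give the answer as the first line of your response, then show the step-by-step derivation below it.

scc[0]=2,scc[1]=1,scc[2]=4,scc[3]=3,scc[4]=1,scc[5]=0,scc[6]=5

step 1: low=(low[0]=0,low[1]=1,low[2]=?,low[3]=?,low[4]=1,low[5]=3,low[6]=?); scc=(scc[0]=?,scc[1]=?,scc[2]=?,scc[3]=?,scc[4]=?,scc[5]=0,scc[6]=?)
step 2: low=(low[0]=0,low[1]=1,low[2]=?,low[3]=?,low[4]=1,low[5]=3,low[6]=?); scc=(scc[0]=?,scc[1]=?,scc[2]=?,scc[3]=?,scc[4]=?,scc[5]=0,scc[6]=?)
step 3: low=(low[0]=0,low[1]=1,low[2]=?,low[3]=?,low[4]=1,low[5]=3,low[6]=?); scc=(scc[0]=?,scc[1]=1,scc[2]=?,scc[3]=?,scc[4]=1,scc[5]=0,scc[6]=?)
step 4: low=(low[0]=0,low[1]=1,low[2]=?,low[3]=?,low[4]=1,low[5]=3,low[6]=?); scc=(scc[0]=2,scc[1]=1,scc[2]=?,scc[3]=?,scc[4]=1,scc[5]=0,scc[6]=?)
step 5: low=(low[0]=0,low[1]=1,low[2]=4,low[3]=5,low[4]=1,low[5]=3,low[6]=?); scc=(scc[0]=2,scc[1]=1,scc[2]=?,scc[3]=3,scc[4]=1,scc[5]=0,scc[6]=?)
step 6: low=(low[0]=0,low[1]=1,low[2]=4,low[3]=5,low[4]=1,low[5]=3,low[6]=?); scc=(scc[0]=2,scc[1]=1,scc[2]=4,scc[3]=3,scc[4]=1,scc[5]=0,scc[6]=?)
step 7: low=(low[0]=0,low[1]=1,low[2]=4,low[3]=5,low[4]=1,low[5]=3,low[6]=6); scc=(scc[0]=2,scc[1]=1,scc[2]=4,scc[3]=3,scc[4]=1,scc[5]=0,scc[6]=5)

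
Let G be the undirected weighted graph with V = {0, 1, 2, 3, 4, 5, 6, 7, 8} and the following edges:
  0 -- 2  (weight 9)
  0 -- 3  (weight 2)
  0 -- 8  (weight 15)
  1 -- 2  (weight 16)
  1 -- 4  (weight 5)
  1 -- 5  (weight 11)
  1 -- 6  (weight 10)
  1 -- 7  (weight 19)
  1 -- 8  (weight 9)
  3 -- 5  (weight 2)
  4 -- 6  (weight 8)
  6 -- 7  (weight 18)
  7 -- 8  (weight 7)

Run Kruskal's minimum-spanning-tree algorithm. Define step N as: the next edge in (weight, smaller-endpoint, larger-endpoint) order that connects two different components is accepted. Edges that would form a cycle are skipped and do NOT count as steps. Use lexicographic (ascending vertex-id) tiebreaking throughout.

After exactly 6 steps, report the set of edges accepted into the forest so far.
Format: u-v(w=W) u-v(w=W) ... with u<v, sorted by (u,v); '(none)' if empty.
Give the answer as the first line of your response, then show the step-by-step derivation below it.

0-2(w=9) 0-3(w=2) 1-4(w=5) 3-5(w=2) 4-6(w=8) 7-8(w=7)

step 1: add edge 0-3 (w=2); MST = {0-3(w=2)}
step 2: add edge 3-5 (w=2); MST = {0-3(w=2) 3-5(w=2)}
step 3: add edge 1-4 (w=5); MST = {0-3(w=2) 1-4(w=5) 3-5(w=2)}
step 4: add edge 7-8 (w=7); MST = {0-3(w=2) 1-4(w=5) 3-5(w=2) 7-8(w=7)}
step 5: add edge 4-6 (w=8); MST = {0-3(w=2) 1-4(w=5) 3-5(w=2) 4-6(w=8) 7-8(w=7)}
step 6: add edge 0-2 (w=9); MST = {0-2(w=9) 0-3(w=2) 1-4(w=5) 3-5(w=2) 4-6(w=8) 7-8(w=7)}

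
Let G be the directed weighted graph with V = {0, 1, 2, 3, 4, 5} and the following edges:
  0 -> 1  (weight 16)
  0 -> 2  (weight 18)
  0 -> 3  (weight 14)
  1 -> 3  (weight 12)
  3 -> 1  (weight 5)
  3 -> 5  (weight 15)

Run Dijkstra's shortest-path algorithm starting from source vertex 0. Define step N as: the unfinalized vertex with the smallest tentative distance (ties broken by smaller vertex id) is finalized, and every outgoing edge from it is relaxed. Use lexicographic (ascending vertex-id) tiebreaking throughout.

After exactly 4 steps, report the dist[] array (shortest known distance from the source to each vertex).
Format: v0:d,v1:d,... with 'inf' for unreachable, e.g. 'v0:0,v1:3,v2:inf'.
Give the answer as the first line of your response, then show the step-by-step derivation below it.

v0:0,v1:16,v2:18,v3:14,v4:inf,v5:29

step 1: dist = v0:0,v1:16,v2:18,v3:14,v4:inf,v5:inf
step 2: dist = v0:0,v1:16,v2:18,v3:14,v4:inf,v5:29
step 3: dist = v0:0,v1:16,v2:18,v3:14,v4:inf,v5:29
step 4: dist = v0:0,v1:16,v2:18,v3:14,v4:inf,v5:29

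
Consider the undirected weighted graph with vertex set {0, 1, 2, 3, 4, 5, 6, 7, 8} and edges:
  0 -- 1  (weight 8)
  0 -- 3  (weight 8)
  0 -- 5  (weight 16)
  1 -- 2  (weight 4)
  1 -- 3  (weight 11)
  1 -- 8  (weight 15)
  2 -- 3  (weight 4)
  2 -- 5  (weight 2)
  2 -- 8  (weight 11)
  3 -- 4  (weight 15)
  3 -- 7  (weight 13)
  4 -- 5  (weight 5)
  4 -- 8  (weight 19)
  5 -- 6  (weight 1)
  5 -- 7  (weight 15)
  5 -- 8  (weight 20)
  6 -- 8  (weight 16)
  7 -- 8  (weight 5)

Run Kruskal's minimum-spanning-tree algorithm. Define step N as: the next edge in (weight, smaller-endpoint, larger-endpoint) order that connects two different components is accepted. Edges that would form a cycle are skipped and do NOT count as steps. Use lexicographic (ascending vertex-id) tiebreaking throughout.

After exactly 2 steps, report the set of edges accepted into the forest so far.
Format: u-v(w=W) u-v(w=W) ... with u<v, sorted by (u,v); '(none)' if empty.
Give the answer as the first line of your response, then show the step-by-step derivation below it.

2-5(w=2) 5-6(w=1)

step 1: add edge 5-6 (w=1); MST = {5-6(w=1)}
step 2: add edge 2-5 (w=2); MST = {2-5(w=2) 5-6(w=1)}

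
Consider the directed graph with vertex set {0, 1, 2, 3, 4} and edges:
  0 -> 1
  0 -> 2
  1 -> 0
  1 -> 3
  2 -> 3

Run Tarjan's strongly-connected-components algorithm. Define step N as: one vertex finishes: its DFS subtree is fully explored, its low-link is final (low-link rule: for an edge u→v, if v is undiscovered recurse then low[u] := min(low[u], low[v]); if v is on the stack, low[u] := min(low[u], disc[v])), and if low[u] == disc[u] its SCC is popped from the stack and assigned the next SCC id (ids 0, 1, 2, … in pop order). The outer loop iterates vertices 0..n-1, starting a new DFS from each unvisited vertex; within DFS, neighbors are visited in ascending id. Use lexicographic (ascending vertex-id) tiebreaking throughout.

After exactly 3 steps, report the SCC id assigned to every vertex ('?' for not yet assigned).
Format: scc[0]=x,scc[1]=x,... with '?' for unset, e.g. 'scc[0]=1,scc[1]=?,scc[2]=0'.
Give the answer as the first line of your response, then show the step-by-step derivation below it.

scc[0]=?,scc[1]=?,scc[2]=1,scc[3]=0,scc[4]=?

step 1: low=(low[0]=0,low[1]=0,low[2]=?,low[3]=2,low[4]=?); scc=(scc[0]=?,scc[1]=?,scc[2]=?,scc[3]=0,scc[4]=?)
step 2: low=(low[0]=0,low[1]=0,low[2]=?,low[3]=2,low[4]=?); scc=(scc[0]=?,scc[1]=?,scc[2]=?,scc[3]=0,scc[4]=?)
step 3: low=(low[0]=0,low[1]=0,low[2]=3,low[3]=2,low[4]=?); scc=(scc[0]=?,scc[1]=?,scc[2]=1,scc[3]=0,scc[4]=?)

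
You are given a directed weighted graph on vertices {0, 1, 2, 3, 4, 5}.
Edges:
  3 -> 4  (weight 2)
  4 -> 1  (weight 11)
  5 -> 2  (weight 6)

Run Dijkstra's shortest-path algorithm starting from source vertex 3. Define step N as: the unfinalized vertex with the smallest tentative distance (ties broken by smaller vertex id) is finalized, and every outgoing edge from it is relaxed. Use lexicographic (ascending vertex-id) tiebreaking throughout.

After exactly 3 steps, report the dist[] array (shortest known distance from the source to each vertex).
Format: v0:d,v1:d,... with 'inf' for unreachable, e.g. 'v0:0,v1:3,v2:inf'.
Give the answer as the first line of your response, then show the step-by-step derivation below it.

v0:inf,v1:13,v2:inf,v3:0,v4:2,v5:inf

step 1: dist = v0:inf,v1:inf,v2:inf,v3:0,v4:2,v5:inf
step 2: dist = v0:inf,v1:13,v2:inf,v3:0,v4:2,v5:inf
step 3: dist = v0:inf,v1:13,v2:inf,v3:0,v4:2,v5:inf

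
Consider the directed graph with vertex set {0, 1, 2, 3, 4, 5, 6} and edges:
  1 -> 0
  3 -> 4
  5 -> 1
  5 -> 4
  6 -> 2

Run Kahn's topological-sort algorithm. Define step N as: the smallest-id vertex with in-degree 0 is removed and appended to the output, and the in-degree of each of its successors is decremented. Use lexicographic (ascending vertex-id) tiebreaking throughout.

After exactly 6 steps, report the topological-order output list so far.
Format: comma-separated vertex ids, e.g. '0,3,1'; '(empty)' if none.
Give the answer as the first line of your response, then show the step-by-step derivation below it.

3,5,1,0,4,6

step 1: output 3; order=[3]; indeg=(1,1,1,0,1,0,0)
step 2: output 5; order=[3,5]; indeg=(1,0,1,0,0,0,0)
step 3: output 1; order=[3,5,1]; indeg=(0,0,1,0,0,0,0)
step 4: output 0; order=[3,5,1,0]; indeg=(0,0,1,0,0,0,0)
step 5: output 4; order=[3,5,1,0,4]; indeg=(0,0,1,0,0,0,0)
step 6: output 6; order=[3,5,1,0,4,6]; indeg=(0,0,0,0,0,0,0)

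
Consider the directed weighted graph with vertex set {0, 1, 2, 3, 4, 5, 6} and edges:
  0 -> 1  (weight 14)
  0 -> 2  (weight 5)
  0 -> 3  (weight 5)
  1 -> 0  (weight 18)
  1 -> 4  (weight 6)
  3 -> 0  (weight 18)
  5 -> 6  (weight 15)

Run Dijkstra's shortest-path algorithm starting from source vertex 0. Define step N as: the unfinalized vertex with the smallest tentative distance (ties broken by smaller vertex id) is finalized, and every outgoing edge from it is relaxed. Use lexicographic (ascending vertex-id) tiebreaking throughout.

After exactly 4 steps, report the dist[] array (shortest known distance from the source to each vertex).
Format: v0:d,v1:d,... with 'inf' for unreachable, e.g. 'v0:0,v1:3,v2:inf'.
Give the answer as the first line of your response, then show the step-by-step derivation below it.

v0:0,v1:14,v2:5,v3:5,v4:20,v5:inf,v6:inf

step 1: dist = v0:0,v1:14,v2:5,v3:5,v4:inf,v5:inf,v6:inf
step 2: dist = v0:0,v1:14,v2:5,v3:5,v4:inf,v5:inf,v6:inf
step 3: dist = v0:0,v1:14,v2:5,v3:5,v4:inf,v5:inf,v6:inf
step 4: dist = v0:0,v1:14,v2:5,v3:5,v4:20,v5:inf,v6:inf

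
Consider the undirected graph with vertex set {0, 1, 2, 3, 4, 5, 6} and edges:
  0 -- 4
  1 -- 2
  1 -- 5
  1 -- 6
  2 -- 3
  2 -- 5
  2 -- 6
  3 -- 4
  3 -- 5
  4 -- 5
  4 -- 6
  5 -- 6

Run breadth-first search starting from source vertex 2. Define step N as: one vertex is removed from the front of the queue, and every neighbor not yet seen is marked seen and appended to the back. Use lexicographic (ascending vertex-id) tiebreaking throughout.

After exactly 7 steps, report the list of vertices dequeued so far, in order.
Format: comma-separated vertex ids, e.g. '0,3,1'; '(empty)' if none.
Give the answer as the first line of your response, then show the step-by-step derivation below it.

2,1,3,5,6,4,0

step 1: dequeue 2; queue=[1,3,5,6]; order=2
step 2: dequeue 1; queue=[3,5,6]; order=2,1
step 3: dequeue 3; queue=[5,6,4]; order=2,1,3
step 4: dequeue 5; queue=[6,4]; order=2,1,3,5
step 5: dequeue 6; queue=[4]; order=2,1,3,5,6
step 6: dequeue 4; queue=[0]; order=2,1,3,5,6,4
step 7: dequeue 0; queue=[(empty)]; order=2,1,3,5,6,4,0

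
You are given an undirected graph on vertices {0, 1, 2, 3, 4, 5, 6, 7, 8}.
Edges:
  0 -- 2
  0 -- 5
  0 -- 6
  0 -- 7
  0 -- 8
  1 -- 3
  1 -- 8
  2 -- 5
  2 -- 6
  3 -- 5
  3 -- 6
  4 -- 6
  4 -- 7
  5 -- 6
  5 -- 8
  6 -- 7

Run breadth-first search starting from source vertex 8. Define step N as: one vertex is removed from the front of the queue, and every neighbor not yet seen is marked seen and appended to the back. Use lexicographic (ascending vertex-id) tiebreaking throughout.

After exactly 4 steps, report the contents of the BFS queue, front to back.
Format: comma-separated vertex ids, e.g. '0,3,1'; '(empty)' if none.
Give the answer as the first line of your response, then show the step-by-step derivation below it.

2,6,7,3

step 1: dequeue 8; queue=[0,1,5]; order=8
step 2: dequeue 0; queue=[1,5,2,6,7]; order=8,0
step 3: dequeue 1; queue=[5,2,6,7,3]; order=8,0,1
step 4: dequeue 5; queue=[2,6,7,3]; order=8,0,1,5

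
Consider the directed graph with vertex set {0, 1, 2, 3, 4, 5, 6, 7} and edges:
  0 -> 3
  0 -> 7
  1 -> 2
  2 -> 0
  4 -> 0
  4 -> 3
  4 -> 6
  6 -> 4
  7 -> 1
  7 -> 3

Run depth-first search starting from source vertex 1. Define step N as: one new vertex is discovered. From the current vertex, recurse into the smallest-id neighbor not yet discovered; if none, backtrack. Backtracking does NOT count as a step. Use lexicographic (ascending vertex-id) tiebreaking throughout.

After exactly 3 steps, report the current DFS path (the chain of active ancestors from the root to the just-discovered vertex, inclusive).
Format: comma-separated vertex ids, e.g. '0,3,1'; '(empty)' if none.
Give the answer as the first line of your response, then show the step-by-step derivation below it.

1,2,0

step 1: discover 1; path=1; order=1
step 2: discover 2; path=1>2; order=1,2
step 3: discover 0; path=1>2>0; order=1,2,0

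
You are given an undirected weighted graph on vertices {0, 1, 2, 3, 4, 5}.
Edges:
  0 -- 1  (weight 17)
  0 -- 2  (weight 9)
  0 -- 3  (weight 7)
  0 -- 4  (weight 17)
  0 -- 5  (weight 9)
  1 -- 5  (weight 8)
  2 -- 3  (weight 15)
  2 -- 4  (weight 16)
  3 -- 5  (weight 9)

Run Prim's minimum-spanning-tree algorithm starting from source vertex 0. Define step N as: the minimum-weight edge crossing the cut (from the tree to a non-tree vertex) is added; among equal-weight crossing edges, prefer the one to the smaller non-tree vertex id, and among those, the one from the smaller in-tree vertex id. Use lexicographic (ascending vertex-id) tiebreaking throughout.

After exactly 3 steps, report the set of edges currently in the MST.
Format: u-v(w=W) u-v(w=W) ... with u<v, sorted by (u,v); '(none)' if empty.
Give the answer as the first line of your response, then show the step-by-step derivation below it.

0-2(w=9) 0-3(w=7) 0-5(w=9)

step 1: add edge 0-3 (w=7); MST = {0-3(w=7)}
step 2: add edge 0-2 (w=9); MST = {0-2(w=9) 0-3(w=7)}
step 3: add edge 0-5 (w=9); MST = {0-2(w=9) 0-3(w=7) 0-5(w=9)}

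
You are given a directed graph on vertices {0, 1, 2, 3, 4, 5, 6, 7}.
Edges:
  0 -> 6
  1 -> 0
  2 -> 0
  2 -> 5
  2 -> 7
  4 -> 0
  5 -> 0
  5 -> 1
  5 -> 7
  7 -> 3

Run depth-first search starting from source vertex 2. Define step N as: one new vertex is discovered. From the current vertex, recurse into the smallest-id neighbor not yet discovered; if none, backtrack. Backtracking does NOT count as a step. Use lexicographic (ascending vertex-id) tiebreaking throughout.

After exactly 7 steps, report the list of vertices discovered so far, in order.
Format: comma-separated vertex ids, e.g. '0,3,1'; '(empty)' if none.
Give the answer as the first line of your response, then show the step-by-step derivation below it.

2,0,6,5,1,7,3

step 1: discover 2; path=2; order=2
step 2: discover 0; path=2>0; order=2,0
step 3: discover 6; path=2>0>6; order=2,0,6
step 4: discover 5; path=2>5; order=2,0,6,5
step 5: discover 1; path=2>5>1; order=2,0,6,5,1
step 6: discover 7; path=2>5>7; order=2,0,6,5,1,7
step 7: discover 3; path=2>5>7>3; order=2,0,6,5,1,7,3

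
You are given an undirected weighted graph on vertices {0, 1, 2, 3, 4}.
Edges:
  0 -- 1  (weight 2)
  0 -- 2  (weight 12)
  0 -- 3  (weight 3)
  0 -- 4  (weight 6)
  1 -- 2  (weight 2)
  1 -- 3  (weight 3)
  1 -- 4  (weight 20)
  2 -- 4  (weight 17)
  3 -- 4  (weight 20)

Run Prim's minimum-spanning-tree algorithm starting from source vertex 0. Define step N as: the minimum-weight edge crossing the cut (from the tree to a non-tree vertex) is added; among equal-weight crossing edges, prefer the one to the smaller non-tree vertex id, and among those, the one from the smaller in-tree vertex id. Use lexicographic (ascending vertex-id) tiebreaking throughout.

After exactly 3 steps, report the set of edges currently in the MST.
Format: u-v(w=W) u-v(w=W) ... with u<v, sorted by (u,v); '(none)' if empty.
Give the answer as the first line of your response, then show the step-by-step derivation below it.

0-1(w=2) 0-3(w=3) 1-2(w=2)

step 1: add edge 0-1 (w=2); MST = {0-1(w=2)}
step 2: add edge 1-2 (w=2); MST = {0-1(w=2) 1-2(w=2)}
step 3: add edge 0-3 (w=3); MST = {0-1(w=2) 0-3(w=3) 1-2(w=2)}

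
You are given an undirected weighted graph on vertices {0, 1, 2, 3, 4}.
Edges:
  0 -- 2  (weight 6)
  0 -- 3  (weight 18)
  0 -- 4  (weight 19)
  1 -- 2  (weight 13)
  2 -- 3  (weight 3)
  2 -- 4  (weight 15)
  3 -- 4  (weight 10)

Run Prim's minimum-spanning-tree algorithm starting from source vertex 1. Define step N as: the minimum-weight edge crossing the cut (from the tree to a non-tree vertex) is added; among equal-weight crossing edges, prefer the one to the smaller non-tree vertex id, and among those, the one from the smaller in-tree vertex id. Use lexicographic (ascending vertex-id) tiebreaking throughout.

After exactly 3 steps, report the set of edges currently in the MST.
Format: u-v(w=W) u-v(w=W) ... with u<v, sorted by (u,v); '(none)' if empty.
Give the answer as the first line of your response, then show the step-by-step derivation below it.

0-2(w=6) 1-2(w=13) 2-3(w=3)

step 1: add edge 1-2 (w=13); MST = {1-2(w=13)}
step 2: add edge 2-3 (w=3); MST = {1-2(w=13) 2-3(w=3)}
step 3: add edge 0-2 (w=6); MST = {0-2(w=6) 1-2(w=13) 2-3(w=3)}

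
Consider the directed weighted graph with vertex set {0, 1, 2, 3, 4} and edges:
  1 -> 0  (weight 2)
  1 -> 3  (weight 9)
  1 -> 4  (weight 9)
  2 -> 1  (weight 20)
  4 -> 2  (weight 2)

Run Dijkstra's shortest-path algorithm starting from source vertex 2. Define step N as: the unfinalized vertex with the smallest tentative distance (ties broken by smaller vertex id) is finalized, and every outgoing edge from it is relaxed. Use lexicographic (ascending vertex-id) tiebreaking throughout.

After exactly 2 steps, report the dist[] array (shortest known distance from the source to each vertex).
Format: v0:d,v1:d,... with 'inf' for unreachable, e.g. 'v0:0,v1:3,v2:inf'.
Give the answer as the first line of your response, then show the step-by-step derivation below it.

v0:22,v1:20,v2:0,v3:29,v4:29

step 1: dist = v0:inf,v1:20,v2:0,v3:inf,v4:inf
step 2: dist = v0:22,v1:20,v2:0,v3:29,v4:29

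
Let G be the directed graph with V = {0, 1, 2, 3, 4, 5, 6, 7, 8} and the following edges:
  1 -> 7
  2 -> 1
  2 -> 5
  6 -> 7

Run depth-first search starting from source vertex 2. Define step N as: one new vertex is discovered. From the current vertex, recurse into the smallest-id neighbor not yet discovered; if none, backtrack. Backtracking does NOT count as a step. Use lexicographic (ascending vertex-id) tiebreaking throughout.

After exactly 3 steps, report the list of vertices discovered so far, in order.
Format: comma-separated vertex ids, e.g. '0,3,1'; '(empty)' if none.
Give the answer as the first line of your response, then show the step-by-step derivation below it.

2,1,7

step 1: discover 2; path=2; order=2
step 2: discover 1; path=2>1; order=2,1
step 3: discover 7; path=2>1>7; order=2,1,7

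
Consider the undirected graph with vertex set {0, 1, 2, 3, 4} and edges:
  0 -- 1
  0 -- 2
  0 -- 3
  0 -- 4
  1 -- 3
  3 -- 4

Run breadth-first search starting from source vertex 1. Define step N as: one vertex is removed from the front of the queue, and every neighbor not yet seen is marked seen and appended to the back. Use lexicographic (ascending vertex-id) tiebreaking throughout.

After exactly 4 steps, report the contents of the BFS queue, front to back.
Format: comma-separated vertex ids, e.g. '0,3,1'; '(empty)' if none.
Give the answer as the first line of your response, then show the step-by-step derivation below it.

4

step 1: dequeue 1; queue=[0,3]; order=1
step 2: dequeue 0; queue=[3,2,4]; order=1,0
step 3: dequeue 3; queue=[2,4]; order=1,0,3
step 4: dequeue 2; queue=[4]; order=1,0,3,2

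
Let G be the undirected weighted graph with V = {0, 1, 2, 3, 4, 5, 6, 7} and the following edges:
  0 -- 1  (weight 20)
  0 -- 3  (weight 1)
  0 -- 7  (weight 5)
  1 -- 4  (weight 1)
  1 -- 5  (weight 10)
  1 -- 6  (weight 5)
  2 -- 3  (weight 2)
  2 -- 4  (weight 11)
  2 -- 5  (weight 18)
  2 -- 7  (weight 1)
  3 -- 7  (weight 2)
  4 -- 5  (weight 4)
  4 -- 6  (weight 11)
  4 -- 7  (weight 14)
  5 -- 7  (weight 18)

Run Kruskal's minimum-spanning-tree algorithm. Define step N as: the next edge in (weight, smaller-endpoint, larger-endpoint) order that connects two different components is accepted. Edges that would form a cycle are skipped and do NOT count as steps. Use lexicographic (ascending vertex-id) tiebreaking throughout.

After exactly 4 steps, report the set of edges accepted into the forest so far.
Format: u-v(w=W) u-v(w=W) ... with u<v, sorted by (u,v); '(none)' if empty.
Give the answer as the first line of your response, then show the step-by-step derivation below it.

0-3(w=1) 1-4(w=1) 2-3(w=2) 2-7(w=1)

step 1: add edge 0-3 (w=1); MST = {0-3(w=1)}
step 2: add edge 1-4 (w=1); MST = {0-3(w=1) 1-4(w=1)}
step 3: add edge 2-7 (w=1); MST = {0-3(w=1) 1-4(w=1) 2-7(w=1)}
step 4: add edge 2-3 (w=2); MST = {0-3(w=1) 1-4(w=1) 2-3(w=2) 2-7(w=1)}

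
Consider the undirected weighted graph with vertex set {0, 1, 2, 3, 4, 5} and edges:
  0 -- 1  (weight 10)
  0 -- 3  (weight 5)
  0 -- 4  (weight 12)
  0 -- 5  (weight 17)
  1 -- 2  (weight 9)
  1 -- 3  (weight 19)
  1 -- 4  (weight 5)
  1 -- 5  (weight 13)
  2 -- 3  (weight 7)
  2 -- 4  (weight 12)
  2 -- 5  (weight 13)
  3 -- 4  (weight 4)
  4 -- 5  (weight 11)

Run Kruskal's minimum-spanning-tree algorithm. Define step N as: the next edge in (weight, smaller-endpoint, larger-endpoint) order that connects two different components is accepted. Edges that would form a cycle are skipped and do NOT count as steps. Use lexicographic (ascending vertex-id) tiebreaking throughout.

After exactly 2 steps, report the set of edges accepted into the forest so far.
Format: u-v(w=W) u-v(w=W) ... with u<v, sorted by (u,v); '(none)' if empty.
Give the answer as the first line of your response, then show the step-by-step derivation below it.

0-3(w=5) 3-4(w=4)

step 1: add edge 3-4 (w=4); MST = {3-4(w=4)}
step 2: add edge 0-3 (w=5); MST = {0-3(w=5) 3-4(w=4)}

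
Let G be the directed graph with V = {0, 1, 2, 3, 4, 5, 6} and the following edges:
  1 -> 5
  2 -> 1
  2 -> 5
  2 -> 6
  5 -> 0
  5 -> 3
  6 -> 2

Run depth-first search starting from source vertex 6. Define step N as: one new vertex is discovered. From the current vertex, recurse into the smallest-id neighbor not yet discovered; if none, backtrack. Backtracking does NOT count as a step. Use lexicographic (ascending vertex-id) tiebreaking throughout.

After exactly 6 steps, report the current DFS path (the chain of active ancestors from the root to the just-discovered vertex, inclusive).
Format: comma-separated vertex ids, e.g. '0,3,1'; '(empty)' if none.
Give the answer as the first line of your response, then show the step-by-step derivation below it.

6,2,1,5,3

step 1: discover 6; path=6; order=6
step 2: discover 2; path=6>2; order=6,2
step 3: discover 1; path=6>2>1; order=6,2,1
step 4: discover 5; path=6>2>1>5; order=6,2,1,5
step 5: discover 0; path=6>2>1>5>0; order=6,2,1,5,0
step 6: discover 3; path=6>2>1>5>3; order=6,2,1,5,0,3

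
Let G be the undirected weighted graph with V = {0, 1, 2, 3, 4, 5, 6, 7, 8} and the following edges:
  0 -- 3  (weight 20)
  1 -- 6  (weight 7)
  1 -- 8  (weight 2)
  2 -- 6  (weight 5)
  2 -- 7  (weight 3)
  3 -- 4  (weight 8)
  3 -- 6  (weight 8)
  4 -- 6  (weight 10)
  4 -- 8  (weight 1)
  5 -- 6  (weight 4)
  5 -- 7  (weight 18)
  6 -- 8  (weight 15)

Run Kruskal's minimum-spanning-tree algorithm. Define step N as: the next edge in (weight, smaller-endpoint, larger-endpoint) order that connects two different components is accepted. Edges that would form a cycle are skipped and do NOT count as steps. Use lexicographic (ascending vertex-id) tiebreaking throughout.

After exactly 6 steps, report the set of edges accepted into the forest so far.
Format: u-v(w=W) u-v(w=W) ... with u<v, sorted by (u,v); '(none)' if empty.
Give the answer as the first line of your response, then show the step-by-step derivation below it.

1-6(w=7) 1-8(w=2) 2-6(w=5) 2-7(w=3) 4-8(w=1) 5-6(w=4)

step 1: add edge 4-8 (w=1); MST = {4-8(w=1)}
step 2: add edge 1-8 (w=2); MST = {1-8(w=2) 4-8(w=1)}
step 3: add edge 2-7 (w=3); MST = {1-8(w=2) 2-7(w=3) 4-8(w=1)}
step 4: add edge 5-6 (w=4); MST = {1-8(w=2) 2-7(w=3) 4-8(w=1) 5-6(w=4)}
step 5: add edge 2-6 (w=5); MST = {1-8(w=2) 2-6(w=5) 2-7(w=3) 4-8(w=1) 5-6(w=4)}
step 6: add edge 1-6 (w=7); MST = {1-6(w=7) 1-8(w=2) 2-6(w=5) 2-7(w=3) 4-8(w=1) 5-6(w=4)}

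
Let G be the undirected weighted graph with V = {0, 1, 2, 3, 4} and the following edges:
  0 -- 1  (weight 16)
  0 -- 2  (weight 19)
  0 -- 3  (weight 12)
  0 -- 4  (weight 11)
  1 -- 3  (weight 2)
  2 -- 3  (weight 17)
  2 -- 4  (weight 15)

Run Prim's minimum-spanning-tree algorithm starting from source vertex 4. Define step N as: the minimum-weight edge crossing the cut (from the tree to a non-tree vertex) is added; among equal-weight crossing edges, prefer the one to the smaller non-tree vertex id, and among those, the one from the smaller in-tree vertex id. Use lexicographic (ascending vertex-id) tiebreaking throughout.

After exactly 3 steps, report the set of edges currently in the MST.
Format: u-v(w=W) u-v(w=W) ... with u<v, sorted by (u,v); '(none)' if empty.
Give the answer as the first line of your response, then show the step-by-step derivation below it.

0-3(w=12) 0-4(w=11) 1-3(w=2)

step 1: add edge 0-4 (w=11); MST = {0-4(w=11)}
step 2: add edge 0-3 (w=12); MST = {0-3(w=12) 0-4(w=11)}
step 3: add edge 1-3 (w=2); MST = {0-3(w=12) 0-4(w=11) 1-3(w=2)}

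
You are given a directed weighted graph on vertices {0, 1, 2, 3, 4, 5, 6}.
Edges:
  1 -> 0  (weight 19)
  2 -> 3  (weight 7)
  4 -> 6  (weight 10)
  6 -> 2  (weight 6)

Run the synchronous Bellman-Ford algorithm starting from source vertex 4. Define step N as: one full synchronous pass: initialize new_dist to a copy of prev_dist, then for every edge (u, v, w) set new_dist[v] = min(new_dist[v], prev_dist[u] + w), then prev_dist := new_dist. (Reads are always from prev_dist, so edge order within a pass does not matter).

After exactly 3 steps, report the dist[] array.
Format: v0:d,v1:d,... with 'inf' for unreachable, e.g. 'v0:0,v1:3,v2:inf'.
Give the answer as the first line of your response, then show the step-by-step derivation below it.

v0:inf,v1:inf,v2:16,v3:23,v4:0,v5:inf,v6:10

step 1: dist = v0:inf,v1:inf,v2:inf,v3:inf,v4:0,v5:inf,v6:10
step 2: dist = v0:inf,v1:inf,v2:16,v3:inf,v4:0,v5:inf,v6:10
step 3: dist = v0:inf,v1:inf,v2:16,v3:23,v4:0,v5:inf,v6:10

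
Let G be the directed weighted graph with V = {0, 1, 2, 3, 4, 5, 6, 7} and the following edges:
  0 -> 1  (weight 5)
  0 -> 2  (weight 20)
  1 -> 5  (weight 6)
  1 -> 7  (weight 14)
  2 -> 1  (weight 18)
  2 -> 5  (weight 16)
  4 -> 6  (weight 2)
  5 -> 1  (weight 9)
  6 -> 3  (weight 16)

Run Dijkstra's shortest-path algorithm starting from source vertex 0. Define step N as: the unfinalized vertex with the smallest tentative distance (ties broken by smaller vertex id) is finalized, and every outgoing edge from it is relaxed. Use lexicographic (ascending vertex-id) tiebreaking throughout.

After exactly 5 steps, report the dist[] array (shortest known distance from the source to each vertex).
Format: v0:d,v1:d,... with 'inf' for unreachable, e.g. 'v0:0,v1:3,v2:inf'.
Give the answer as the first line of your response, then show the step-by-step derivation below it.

v0:0,v1:5,v2:20,v3:inf,v4:inf,v5:11,v6:inf,v7:19

step 1: dist = v0:0,v1:5,v2:20,v3:inf,v4:inf,v5:inf,v6:inf,v7:inf
step 2: dist = v0:0,v1:5,v2:20,v3:inf,v4:inf,v5:11,v6:inf,v7:19
step 3: dist = v0:0,v1:5,v2:20,v3:inf,v4:inf,v5:11,v6:inf,v7:19
step 4: dist = v0:0,v1:5,v2:20,v3:inf,v4:inf,v5:11,v6:inf,v7:19
step 5: dist = v0:0,v1:5,v2:20,v3:inf,v4:inf,v5:11,v6:inf,v7:19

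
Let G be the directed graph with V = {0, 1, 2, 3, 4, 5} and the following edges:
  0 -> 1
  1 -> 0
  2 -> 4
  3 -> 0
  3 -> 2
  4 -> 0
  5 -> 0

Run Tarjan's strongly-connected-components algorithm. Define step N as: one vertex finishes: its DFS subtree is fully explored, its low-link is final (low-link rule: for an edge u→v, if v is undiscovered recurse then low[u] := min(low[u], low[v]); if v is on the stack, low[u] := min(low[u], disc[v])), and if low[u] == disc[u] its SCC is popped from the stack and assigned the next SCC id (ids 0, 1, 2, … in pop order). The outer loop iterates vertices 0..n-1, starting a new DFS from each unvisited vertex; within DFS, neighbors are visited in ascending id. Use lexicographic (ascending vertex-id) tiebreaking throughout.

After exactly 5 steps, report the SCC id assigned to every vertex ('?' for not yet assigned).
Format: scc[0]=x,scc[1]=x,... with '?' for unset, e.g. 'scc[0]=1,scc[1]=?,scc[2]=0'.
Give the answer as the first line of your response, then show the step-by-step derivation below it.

scc[0]=0,scc[1]=0,scc[2]=2,scc[3]=3,scc[4]=1,scc[5]=?

step 1: low=(low[0]=0,low[1]=0,low[2]=?,low[3]=?,low[4]=?,low[5]=?); scc=(scc[0]=?,scc[1]=?,scc[2]=?,scc[3]=?,scc[4]=?,scc[5]=?)
step 2: low=(low[0]=0,low[1]=0,low[2]=?,low[3]=?,low[4]=?,low[5]=?); scc=(scc[0]=0,scc[1]=0,scc[2]=?,scc[3]=?,scc[4]=?,scc[5]=?)
step 3: low=(low[0]=0,low[1]=0,low[2]=2,low[3]=?,low[4]=3,low[5]=?); scc=(scc[0]=0,scc[1]=0,scc[2]=?,scc[3]=?,scc[4]=1,scc[5]=?)
step 4: low=(low[0]=0,low[1]=0,low[2]=2,low[3]=?,low[4]=3,low[5]=?); scc=(scc[0]=0,scc[1]=0,scc[2]=2,scc[3]=?,scc[4]=1,scc[5]=?)
step 5: low=(low[0]=0,low[1]=0,low[2]=2,low[3]=4,low[4]=3,low[5]=?); scc=(scc[0]=0,scc[1]=0,scc[2]=2,scc[3]=3,scc[4]=1,scc[5]=?)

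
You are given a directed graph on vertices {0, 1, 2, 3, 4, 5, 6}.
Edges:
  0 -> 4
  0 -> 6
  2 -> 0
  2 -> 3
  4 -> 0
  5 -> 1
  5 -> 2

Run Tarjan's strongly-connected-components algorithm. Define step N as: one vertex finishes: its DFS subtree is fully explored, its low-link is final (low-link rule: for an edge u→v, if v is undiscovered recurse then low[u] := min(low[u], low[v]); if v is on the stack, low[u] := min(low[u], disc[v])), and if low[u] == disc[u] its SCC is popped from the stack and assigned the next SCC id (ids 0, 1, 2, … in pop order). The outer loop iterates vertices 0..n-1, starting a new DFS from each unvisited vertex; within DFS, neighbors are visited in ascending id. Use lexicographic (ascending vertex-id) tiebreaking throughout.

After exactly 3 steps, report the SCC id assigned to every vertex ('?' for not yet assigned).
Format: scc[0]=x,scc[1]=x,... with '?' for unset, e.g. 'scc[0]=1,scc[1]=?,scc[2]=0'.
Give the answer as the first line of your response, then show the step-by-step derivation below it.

scc[0]=1,scc[1]=?,scc[2]=?,scc[3]=?,scc[4]=1,scc[5]=?,scc[6]=0

step 1: low=(low[0]=0,low[1]=?,low[2]=?,low[3]=?,low[4]=0,low[5]=?,low[6]=?); scc=(scc[0]=?,scc[1]=?,scc[2]=?,scc[3]=?,scc[4]=?,scc[5]=?,scc[6]=?)
step 2: low=(low[0]=0,low[1]=?,low[2]=?,low[3]=?,low[4]=0,low[5]=?,low[6]=2); scc=(scc[0]=?,scc[1]=?,scc[2]=?,scc[3]=?,scc[4]=?,scc[5]=?,scc[6]=0)
step 3: low=(low[0]=0,low[1]=?,low[2]=?,low[3]=?,low[4]=0,low[5]=?,low[6]=2); scc=(scc[0]=1,scc[1]=?,scc[2]=?,scc[3]=?,scc[4]=1,scc[5]=?,scc[6]=0)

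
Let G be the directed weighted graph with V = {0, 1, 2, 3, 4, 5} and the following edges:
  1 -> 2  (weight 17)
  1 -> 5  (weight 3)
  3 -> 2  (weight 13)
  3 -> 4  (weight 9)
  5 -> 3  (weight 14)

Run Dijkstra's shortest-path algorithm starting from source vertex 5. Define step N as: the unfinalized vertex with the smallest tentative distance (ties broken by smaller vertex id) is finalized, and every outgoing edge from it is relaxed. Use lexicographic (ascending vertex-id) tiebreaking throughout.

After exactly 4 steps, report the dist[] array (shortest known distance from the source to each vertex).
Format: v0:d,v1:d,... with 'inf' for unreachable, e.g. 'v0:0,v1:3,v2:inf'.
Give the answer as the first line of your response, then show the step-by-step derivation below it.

v0:inf,v1:inf,v2:27,v3:14,v4:23,v5:0

step 1: dist = v0:inf,v1:inf,v2:inf,v3:14,v4:inf,v5:0
step 2: dist = v0:inf,v1:inf,v2:27,v3:14,v4:23,v5:0
step 3: dist = v0:inf,v1:inf,v2:27,v3:14,v4:23,v5:0
step 4: dist = v0:inf,v1:inf,v2:27,v3:14,v4:23,v5:0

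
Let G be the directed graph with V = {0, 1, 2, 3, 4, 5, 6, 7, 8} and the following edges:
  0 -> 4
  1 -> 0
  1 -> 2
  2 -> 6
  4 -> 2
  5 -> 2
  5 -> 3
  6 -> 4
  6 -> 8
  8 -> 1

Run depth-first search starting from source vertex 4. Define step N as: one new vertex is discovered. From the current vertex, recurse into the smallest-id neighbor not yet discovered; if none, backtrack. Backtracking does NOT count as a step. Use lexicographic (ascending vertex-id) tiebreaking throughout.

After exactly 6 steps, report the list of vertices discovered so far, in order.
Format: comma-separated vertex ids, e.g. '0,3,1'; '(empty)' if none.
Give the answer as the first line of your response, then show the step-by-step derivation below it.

4,2,6,8,1,0

step 1: discover 4; path=4; order=4
step 2: discover 2; path=4>2; order=4,2
step 3: discover 6; path=4>2>6; order=4,2,6
step 4: discover 8; path=4>2>6>8; order=4,2,6,8
step 5: discover 1; path=4>2>6>8>1; order=4,2,6,8,1
step 6: discover 0; path=4>2>6>8>1>0; order=4,2,6,8,1,0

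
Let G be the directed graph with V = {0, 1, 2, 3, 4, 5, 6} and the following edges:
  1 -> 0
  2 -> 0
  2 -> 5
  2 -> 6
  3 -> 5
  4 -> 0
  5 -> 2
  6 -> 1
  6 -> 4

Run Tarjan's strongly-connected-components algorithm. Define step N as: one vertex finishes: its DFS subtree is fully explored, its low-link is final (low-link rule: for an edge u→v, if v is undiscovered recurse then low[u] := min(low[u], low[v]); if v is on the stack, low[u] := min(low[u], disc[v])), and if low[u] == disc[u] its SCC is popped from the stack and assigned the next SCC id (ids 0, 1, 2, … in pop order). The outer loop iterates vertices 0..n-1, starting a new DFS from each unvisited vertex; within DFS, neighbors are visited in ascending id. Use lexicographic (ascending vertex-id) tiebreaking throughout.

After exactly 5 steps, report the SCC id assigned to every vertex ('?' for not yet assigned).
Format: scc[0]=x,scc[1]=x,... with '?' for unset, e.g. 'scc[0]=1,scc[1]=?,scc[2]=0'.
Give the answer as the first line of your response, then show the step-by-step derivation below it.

scc[0]=0,scc[1]=1,scc[2]=?,scc[3]=?,scc[4]=2,scc[5]=?,scc[6]=3

step 1: low=(low[0]=0,low[1]=?,low[2]=?,low[3]=?,low[4]=?,low[5]=?,low[6]=?); scc=(scc[0]=0,scc[1]=?,scc[2]=?,scc[3]=?,scc[4]=?,scc[5]=?,scc[6]=?)
step 2: low=(low[0]=0,low[1]=1,low[2]=?,low[3]=?,low[4]=?,low[5]=?,low[6]=?); scc=(scc[0]=0,scc[1]=1,scc[2]=?,scc[3]=?,scc[4]=?,scc[5]=?,scc[6]=?)
step 3: low=(low[0]=0,low[1]=1,low[2]=2,low[3]=?,low[4]=?,low[5]=2,low[6]=?); scc=(scc[0]=0,scc[1]=1,scc[2]=?,scc[3]=?,scc[4]=?,scc[5]=?,scc[6]=?)
step 4: low=(low[0]=0,low[1]=1,low[2]=2,low[3]=?,low[4]=5,low[5]=2,low[6]=4); scc=(scc[0]=0,scc[1]=1,scc[2]=?,scc[3]=?,scc[4]=2,scc[5]=?,scc[6]=?)
step 5: low=(low[0]=0,low[1]=1,low[2]=2,low[3]=?,low[4]=5,low[5]=2,low[6]=4); scc=(scc[0]=0,scc[1]=1,scc[2]=?,scc[3]=?,scc[4]=2,scc[5]=?,scc[6]=3)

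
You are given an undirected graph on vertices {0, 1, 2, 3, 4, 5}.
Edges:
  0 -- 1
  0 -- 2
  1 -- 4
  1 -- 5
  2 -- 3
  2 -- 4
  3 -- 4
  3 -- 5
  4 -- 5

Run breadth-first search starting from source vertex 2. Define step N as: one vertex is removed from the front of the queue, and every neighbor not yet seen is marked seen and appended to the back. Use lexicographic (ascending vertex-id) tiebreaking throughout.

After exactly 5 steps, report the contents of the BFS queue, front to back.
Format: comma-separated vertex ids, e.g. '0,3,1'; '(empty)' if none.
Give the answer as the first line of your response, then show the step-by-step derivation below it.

5

step 1: dequeue 2; queue=[0,3,4]; order=2
step 2: dequeue 0; queue=[3,4,1]; order=2,0
step 3: dequeue 3; queue=[4,1,5]; order=2,0,3
step 4: dequeue 4; queue=[1,5]; order=2,0,3,4
step 5: dequeue 1; queue=[5]; order=2,0,3,4,1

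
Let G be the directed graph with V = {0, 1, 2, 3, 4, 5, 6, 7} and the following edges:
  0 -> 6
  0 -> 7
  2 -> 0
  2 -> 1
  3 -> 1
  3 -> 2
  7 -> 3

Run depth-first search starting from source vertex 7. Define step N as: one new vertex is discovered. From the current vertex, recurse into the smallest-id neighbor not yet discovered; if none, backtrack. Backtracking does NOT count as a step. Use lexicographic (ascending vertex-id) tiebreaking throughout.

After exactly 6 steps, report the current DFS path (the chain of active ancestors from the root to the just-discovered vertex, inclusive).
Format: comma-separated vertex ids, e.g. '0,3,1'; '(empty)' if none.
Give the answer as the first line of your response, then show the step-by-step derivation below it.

7,3,2,0,6

step 1: discover 7; path=7; order=7
step 2: discover 3; path=7>3; order=7,3
step 3: discover 1; path=7>3>1; order=7,3,1
step 4: discover 2; path=7>3>2; order=7,3,1,2
step 5: discover 0; path=7>3>2>0; order=7,3,1,2,0
step 6: discover 6; path=7>3>2>0>6; order=7,3,1,2,0,6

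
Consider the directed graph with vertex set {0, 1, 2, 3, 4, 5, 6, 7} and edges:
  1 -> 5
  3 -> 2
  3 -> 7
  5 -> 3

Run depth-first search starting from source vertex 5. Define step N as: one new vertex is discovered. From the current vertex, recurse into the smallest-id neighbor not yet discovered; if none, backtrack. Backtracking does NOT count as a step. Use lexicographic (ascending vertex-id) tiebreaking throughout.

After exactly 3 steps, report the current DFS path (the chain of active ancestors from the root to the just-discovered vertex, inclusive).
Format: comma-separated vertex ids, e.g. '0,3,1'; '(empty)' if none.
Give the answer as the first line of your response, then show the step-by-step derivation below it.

5,3,2

step 1: discover 5; path=5; order=5
step 2: discover 3; path=5>3; order=5,3
step 3: discover 2; path=5>3>2; order=5,3,2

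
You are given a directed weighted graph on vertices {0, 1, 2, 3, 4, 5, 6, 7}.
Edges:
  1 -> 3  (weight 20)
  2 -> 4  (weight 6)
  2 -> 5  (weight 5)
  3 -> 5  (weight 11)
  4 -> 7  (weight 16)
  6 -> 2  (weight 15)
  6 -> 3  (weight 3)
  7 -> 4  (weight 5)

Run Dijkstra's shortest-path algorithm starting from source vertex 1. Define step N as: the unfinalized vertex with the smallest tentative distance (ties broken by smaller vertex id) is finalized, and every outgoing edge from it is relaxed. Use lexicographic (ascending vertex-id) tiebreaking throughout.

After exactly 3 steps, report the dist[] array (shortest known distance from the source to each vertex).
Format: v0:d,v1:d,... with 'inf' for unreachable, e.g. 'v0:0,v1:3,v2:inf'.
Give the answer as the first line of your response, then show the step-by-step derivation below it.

v0:inf,v1:0,v2:inf,v3:20,v4:inf,v5:31,v6:inf,v7:inf

step 1: dist = v0:inf,v1:0,v2:inf,v3:20,v4:inf,v5:inf,v6:inf,v7:inf
step 2: dist = v0:inf,v1:0,v2:inf,v3:20,v4:inf,v5:31,v6:inf,v7:inf
step 3: dist = v0:inf,v1:0,v2:inf,v3:20,v4:inf,v5:31,v6:inf,v7:inf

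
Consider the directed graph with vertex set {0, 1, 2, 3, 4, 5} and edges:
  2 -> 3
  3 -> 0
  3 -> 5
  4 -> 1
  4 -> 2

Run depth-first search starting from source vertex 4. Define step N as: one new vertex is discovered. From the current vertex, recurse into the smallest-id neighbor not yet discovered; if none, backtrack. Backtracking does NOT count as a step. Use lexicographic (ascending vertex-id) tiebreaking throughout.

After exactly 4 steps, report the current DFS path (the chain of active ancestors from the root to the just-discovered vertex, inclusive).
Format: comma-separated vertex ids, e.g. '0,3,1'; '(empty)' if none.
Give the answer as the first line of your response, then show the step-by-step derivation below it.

4,2,3

step 1: discover 4; path=4; order=4
step 2: discover 1; path=4>1; order=4,1
step 3: discover 2; path=4>2; order=4,1,2
step 4: discover 3; path=4>2>3; order=4,1,2,3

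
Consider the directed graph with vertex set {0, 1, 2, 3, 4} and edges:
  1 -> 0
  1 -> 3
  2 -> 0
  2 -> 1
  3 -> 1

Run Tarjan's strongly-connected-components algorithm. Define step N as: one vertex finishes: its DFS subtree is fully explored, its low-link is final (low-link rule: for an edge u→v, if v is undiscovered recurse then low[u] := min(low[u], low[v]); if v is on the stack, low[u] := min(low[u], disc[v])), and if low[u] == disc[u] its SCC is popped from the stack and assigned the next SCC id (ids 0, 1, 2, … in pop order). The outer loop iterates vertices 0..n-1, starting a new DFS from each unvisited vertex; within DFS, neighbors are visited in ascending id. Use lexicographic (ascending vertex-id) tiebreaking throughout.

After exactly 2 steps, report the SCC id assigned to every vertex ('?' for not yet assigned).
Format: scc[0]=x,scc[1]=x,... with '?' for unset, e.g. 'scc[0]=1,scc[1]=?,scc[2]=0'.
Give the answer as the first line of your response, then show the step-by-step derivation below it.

scc[0]=0,scc[1]=?,scc[2]=?,scc[3]=?,scc[4]=?

step 1: low=(low[0]=0,low[1]=?,low[2]=?,low[3]=?,low[4]=?); scc=(scc[0]=0,scc[1]=?,scc[2]=?,scc[3]=?,scc[4]=?)
step 2: low=(low[0]=0,low[1]=1,low[2]=?,low[3]=1,low[4]=?); scc=(scc[0]=0,scc[1]=?,scc[2]=?,scc[3]=?,scc[4]=?)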